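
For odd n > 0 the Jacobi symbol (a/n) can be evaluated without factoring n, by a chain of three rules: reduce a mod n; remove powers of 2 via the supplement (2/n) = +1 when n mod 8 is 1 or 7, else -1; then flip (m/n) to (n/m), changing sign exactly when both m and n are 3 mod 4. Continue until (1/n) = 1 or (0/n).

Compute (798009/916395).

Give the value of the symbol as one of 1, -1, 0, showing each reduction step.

flip (798009/916395) -> (916395/798009): both odd, 798009 mod 4 = 1, 916395 mod 4 = 3, so the flip contributes +1; sign now +1
(916395/798009): 916395 mod 798009 = 118386, so (916395/798009) = (118386/798009)
factor out 2^1: 118386 = 2^1·59193; with 798009 mod 8 = 1, (2/798009) = +1; sign now +1; continue with (59193/798009)
flip (59193/798009) -> (798009/59193): both odd, 59193 mod 4 = 1, 798009 mod 4 = 1, so the flip contributes +1; sign now +1
(798009/59193): 798009 mod 59193 = 28500, so (798009/59193) = (28500/59193)
factor out 2^2: 28500 = 2^2·7125; with 59193 mod 8 = 1, (2/59193) = +1; sign now +1; continue with (7125/59193)
flip (7125/59193) -> (59193/7125): both odd, 7125 mod 4 = 1, 59193 mod 4 = 1, so the flip contributes +1; sign now +1
(59193/7125): 59193 mod 7125 = 2193, so (59193/7125) = (2193/7125)
flip (2193/7125) -> (7125/2193): both odd, 2193 mod 4 = 1, 7125 mod 4 = 1, so the flip contributes +1; sign now +1
(7125/2193): 7125 mod 2193 = 546, so (7125/2193) = (546/2193)
factor out 2^1: 546 = 2^1·273; with 2193 mod 8 = 1, (2/2193) = +1; sign now +1; continue with (273/2193)
flip (273/2193) -> (2193/273): both odd, 273 mod 4 = 1, 2193 mod 4 = 1, so the flip contributes +1; sign now +1
(2193/273): 2193 mod 273 = 9, so (2193/273) = (9/273)
flip (9/273) -> (273/9): both odd, 9 mod 4 = 1, 273 mod 4 = 1, so the flip contributes +1; sign now +1
(273/9): 273 mod 9 = 3, so (273/9) = (3/9)
flip (3/9) -> (9/3): both odd, 3 mod 4 = 3, 9 mod 4 = 1, so the flip contributes +1; sign now +1
(9/3): 9 mod 3 = 0, so (9/3) = (0/3)
reached (0/3); gcd(a, n) > 1, so (0/3) = 0 and the symbol is 0

0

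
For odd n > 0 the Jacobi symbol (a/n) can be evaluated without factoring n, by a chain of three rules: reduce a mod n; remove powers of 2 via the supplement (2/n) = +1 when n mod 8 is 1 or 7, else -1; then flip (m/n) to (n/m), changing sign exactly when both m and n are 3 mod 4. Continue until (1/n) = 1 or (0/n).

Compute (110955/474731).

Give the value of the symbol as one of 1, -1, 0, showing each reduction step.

-1

reciprocity: (110955/474731) = -1·(474731/110955) since 110955 mod 4 = 3, 474731 mod 4 = 3; sign now -1
(474731/110955) = (30911/110955)   [reduce mod 110955]
reciprocity: (30911/110955) = -1·(110955/30911) since 30911 mod 4 = 3, 110955 mod 4 = 3; sign now +1
(110955/30911) = (18222/30911)   [reduce mod 30911]
18222 = 2^1·9111; (2/30911) = +1 since 30911 mod 8 = 7, so (18222/30911) = (+1)^1·(9111/30911); sign now +1
reciprocity: (9111/30911) = -1·(30911/9111) since 9111 mod 4 = 3, 30911 mod 4 = 3; sign now -1
(30911/9111) = (3578/9111)   [reduce mod 9111]
3578 = 2^1·1789; (2/9111) = +1 since 9111 mod 8 = 7, so (3578/9111) = (+1)^1·(1789/9111); sign now -1
reciprocity: (1789/9111) = +1·(9111/1789) since 1789 mod 4 = 1, 9111 mod 4 = 3; sign now -1
(9111/1789) = (166/1789)   [reduce mod 1789]
166 = 2^1·83; (2/1789) = -1 since 1789 mod 8 = 5, so (166/1789) = (-1)^1·(83/1789); sign now +1
reciprocity: (83/1789) = +1·(1789/83) since 83 mod 4 = 3, 1789 mod 4 = 1; sign now +1
(1789/83) = (46/83)   [reduce mod 83]
46 = 2^1·23; (2/83) = -1 since 83 mod 8 = 3, so (46/83) = (-1)^1·(23/83); sign now -1
reciprocity: (23/83) = -1·(83/23) since 23 mod 4 = 3, 83 mod 4 = 3; sign now +1
(83/23) = (14/23)   [reduce mod 23]
14 = 2^1·7; (2/23) = +1 since 23 mod 8 = 7, so (14/23) = (+1)^1·(7/23); sign now +1
reciprocity: (7/23) = -1·(23/7) since 7 mod 4 = 3, 23 mod 4 = 3; sign now -1
(23/7) = (2/7)   [reduce mod 7]
2 = 2^1·1; (2/7) = +1 since 7 mod 8 = 7, so (2/7) = (+1)^1·(1/7); sign now -1
(1/7) = 1; final value = sign = -1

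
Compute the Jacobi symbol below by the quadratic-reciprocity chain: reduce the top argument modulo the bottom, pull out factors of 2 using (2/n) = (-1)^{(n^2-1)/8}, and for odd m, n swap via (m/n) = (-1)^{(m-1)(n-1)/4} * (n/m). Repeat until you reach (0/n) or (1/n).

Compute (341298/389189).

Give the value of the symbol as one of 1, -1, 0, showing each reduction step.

341298 = 2^1·170649; (2/389189) = -1 since 389189 mod 8 = 5, so (341298/389189) = (-1)^1·(170649/389189); sign now -1
reciprocity: (170649/389189) = +1·(389189/170649) since 170649 mod 4 = 1, 389189 mod 4 = 1; sign now -1
(389189/170649) = (47891/170649)   [reduce mod 170649]
reciprocity: (47891/170649) = +1·(170649/47891) since 47891 mod 4 = 3, 170649 mod 4 = 1; sign now -1
(170649/47891) = (26976/47891)   [reduce mod 47891]
26976 = 2^5·843; (2/47891) = -1 since 47891 mod 8 = 3, so (26976/47891) = (-1)^5·(843/47891); sign now +1
reciprocity: (843/47891) = -1·(47891/843) since 843 mod 4 = 3, 47891 mod 4 = 3; sign now -1
(47891/843) = (683/843)   [reduce mod 843]
reciprocity: (683/843) = -1·(843/683) since 683 mod 4 = 3, 843 mod 4 = 3; sign now +1
(843/683) = (160/683)   [reduce mod 683]
160 = 2^5·5; (2/683) = -1 since 683 mod 8 = 3, so (160/683) = (-1)^5·(5/683); sign now -1
reciprocity: (5/683) = +1·(683/5) since 5 mod 4 = 1, 683 mod 4 = 3; sign now -1
(683/5) = (3/5)   [reduce mod 5]
reciprocity: (3/5) = +1·(5/3) since 3 mod 4 = 3, 5 mod 4 = 1; sign now -1
(5/3) = (2/3)   [reduce mod 3]
2 = 2^1·1; (2/3) = -1 since 3 mod 8 = 3, so (2/3) = (-1)^1·(1/3); sign now +1
(1/3) = 1; final value = sign = +1

1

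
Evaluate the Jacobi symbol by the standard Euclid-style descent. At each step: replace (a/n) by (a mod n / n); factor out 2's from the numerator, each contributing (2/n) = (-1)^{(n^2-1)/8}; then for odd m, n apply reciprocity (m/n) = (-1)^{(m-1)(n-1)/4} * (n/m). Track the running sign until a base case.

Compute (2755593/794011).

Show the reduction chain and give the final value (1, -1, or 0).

(2755593/794011): 2755593 mod 794011 = 373560, so (2755593/794011) = (373560/794011)
factor out 2^3: 373560 = 2^3·46695; with 794011 mod 8 = 3, (2/794011) = -1; sign now -1; continue with (46695/794011)
flip (46695/794011) -> (794011/46695): both odd, 46695 mod 4 = 3, 794011 mod 4 = 3, so the flip contributes -1; sign now +1
(794011/46695): 794011 mod 46695 = 196, so (794011/46695) = (196/46695)
factor out 2^2: 196 = 2^2·49; with 46695 mod 8 = 7, (2/46695) = +1; sign now +1; continue with (49/46695)
flip (49/46695) -> (46695/49): both odd, 49 mod 4 = 1, 46695 mod 4 = 3, so the flip contributes +1; sign now +1
(46695/49): 46695 mod 49 = 47, so (46695/49) = (47/49)
flip (47/49) -> (49/47): both odd, 47 mod 4 = 3, 49 mod 4 = 1, so the flip contributes +1; sign now +1
(49/47): 49 mod 47 = 2, so (49/47) = (2/47)
factor out 2^1: 2 = 2^1·1; with 47 mod 8 = 7, (2/47) = +1; sign now +1; continue with (1/47)
reached (1/47) = 1, so the symbol is +1

1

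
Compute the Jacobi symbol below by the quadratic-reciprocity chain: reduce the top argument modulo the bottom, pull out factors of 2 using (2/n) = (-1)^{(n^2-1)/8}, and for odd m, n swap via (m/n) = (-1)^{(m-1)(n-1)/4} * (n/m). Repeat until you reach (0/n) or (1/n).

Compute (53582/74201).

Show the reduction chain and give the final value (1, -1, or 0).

factor out 2^1: 53582 = 2^1·26791; with 74201 mod 8 = 1, (2/74201) = +1; sign now +1; continue with (26791/74201)
flip (26791/74201) -> (74201/26791): both odd, 26791 mod 4 = 3, 74201 mod 4 = 1, so the flip contributes +1; sign now +1
(74201/26791): 74201 mod 26791 = 20619, so (74201/26791) = (20619/26791)
flip (20619/26791) -> (26791/20619): both odd, 20619 mod 4 = 3, 26791 mod 4 = 3, so the flip contributes -1; sign now -1
(26791/20619): 26791 mod 20619 = 6172, so (26791/20619) = (6172/20619)
factor out 2^2: 6172 = 2^2·1543; with 20619 mod 8 = 3, (2/20619) = -1; sign now -1; continue with (1543/20619)
flip (1543/20619) -> (20619/1543): both odd, 1543 mod 4 = 3, 20619 mod 4 = 3, so the flip contributes -1; sign now +1
(20619/1543): 20619 mod 1543 = 560, so (20619/1543) = (560/1543)
factor out 2^4: 560 = 2^4·35; with 1543 mod 8 = 7, (2/1543) = +1; sign now +1; continue with (35/1543)
flip (35/1543) -> (1543/35): both odd, 35 mod 4 = 3, 1543 mod 4 = 3, so the flip contributes -1; sign now -1
(1543/35): 1543 mod 35 = 3, so (1543/35) = (3/35)
flip (3/35) -> (35/3): both odd, 3 mod 4 = 3, 35 mod 4 = 3, so the flip contributes -1; sign now +1
(35/3): 35 mod 3 = 2, so (35/3) = (2/3)
factor out 2^1: 2 = 2^1·1; with 3 mod 8 = 3, (2/3) = -1; sign now -1; continue with (1/3)
reached (1/3) = 1, so the symbol is -1

-1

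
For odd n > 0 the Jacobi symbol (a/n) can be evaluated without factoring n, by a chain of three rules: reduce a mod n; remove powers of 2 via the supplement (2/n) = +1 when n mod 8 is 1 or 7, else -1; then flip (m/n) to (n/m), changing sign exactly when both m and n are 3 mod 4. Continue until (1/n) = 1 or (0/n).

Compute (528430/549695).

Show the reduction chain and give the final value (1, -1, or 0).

factor out 2^1: 528430 = 2^1·264215; with 549695 mod 8 = 7, (2/549695) = +1; sign now +1; continue with (264215/549695)
flip (264215/549695) -> (549695/264215): both odd, 264215 mod 4 = 3, 549695 mod 4 = 3, so the flip contributes -1; sign now -1
(549695/264215): 549695 mod 264215 = 21265, so (549695/264215) = (21265/264215)
flip (21265/264215) -> (264215/21265): both odd, 21265 mod 4 = 1, 264215 mod 4 = 3, so the flip contributes +1; sign now -1
(264215/21265): 264215 mod 21265 = 9035, so (264215/21265) = (9035/21265)
flip (9035/21265) -> (21265/9035): both odd, 9035 mod 4 = 3, 21265 mod 4 = 1, so the flip contributes +1; sign now -1
(21265/9035): 21265 mod 9035 = 3195, so (21265/9035) = (3195/9035)
flip (3195/9035) -> (9035/3195): both odd, 3195 mod 4 = 3, 9035 mod 4 = 3, so the flip contributes -1; sign now +1
(9035/3195): 9035 mod 3195 = 2645, so (9035/3195) = (2645/3195)
flip (2645/3195) -> (3195/2645): both odd, 2645 mod 4 = 1, 3195 mod 4 = 3, so the flip contributes +1; sign now +1
(3195/2645): 3195 mod 2645 = 550, so (3195/2645) = (550/2645)
factor out 2^1: 550 = 2^1·275; with 2645 mod 8 = 5, (2/2645) = -1; sign now -1; continue with (275/2645)
flip (275/2645) -> (2645/275): both odd, 275 mod 4 = 3, 2645 mod 4 = 1, so the flip contributes +1; sign now -1
(2645/275): 2645 mod 275 = 170, so (2645/275) = (170/275)
factor out 2^1: 170 = 2^1·85; with 275 mod 8 = 3, (2/275) = -1; sign now +1; continue with (85/275)
flip (85/275) -> (275/85): both odd, 85 mod 4 = 1, 275 mod 4 = 3, so the flip contributes +1; sign now +1
(275/85): 275 mod 85 = 20, so (275/85) = (20/85)
factor out 2^2: 20 = 2^2·5; with 85 mod 8 = 5, (2/85) = -1; sign now +1; continue with (5/85)
flip (5/85) -> (85/5): both odd, 5 mod 4 = 1, 85 mod 4 = 1, so the flip contributes +1; sign now +1
(85/5): 85 mod 5 = 0, so (85/5) = (0/5)
reached (0/5); gcd(a, n) > 1, so (0/5) = 0 and the symbol is 0

0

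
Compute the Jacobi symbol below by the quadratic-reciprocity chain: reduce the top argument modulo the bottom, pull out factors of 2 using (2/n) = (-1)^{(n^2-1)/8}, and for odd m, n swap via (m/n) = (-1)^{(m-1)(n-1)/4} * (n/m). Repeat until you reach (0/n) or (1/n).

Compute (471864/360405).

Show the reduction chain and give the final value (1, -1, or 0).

0

(471864/360405): 471864 mod 360405 = 111459, so (471864/360405) = (111459/360405)
flip (111459/360405) -> (360405/111459): both odd, 111459 mod 4 = 3, 360405 mod 4 = 1, so the flip contributes +1; sign now +1
(360405/111459): 360405 mod 111459 = 26028, so (360405/111459) = (26028/111459)
factor out 2^2: 26028 = 2^2·6507; with 111459 mod 8 = 3, (2/111459) = -1; sign now +1; continue with (6507/111459)
flip (6507/111459) -> (111459/6507): both odd, 6507 mod 4 = 3, 111459 mod 4 = 3, so the flip contributes -1; sign now -1
(111459/6507): 111459 mod 6507 = 840, so (111459/6507) = (840/6507)
factor out 2^3: 840 = 2^3·105; with 6507 mod 8 = 3, (2/6507) = -1; sign now +1; continue with (105/6507)
flip (105/6507) -> (6507/105): both odd, 105 mod 4 = 1, 6507 mod 4 = 3, so the flip contributes +1; sign now +1
(6507/105): 6507 mod 105 = 102, so (6507/105) = (102/105)
factor out 2^1: 102 = 2^1·51; with 105 mod 8 = 1, (2/105) = +1; sign now +1; continue with (51/105)
flip (51/105) -> (105/51): both odd, 51 mod 4 = 3, 105 mod 4 = 1, so the flip contributes +1; sign now +1
(105/51): 105 mod 51 = 3, so (105/51) = (3/51)
flip (3/51) -> (51/3): both odd, 3 mod 4 = 3, 51 mod 4 = 3, so the flip contributes -1; sign now -1
(51/3): 51 mod 3 = 0, so (51/3) = (0/3)
reached (0/3); gcd(a, n) > 1, so (0/3) = 0 and the symbol is 0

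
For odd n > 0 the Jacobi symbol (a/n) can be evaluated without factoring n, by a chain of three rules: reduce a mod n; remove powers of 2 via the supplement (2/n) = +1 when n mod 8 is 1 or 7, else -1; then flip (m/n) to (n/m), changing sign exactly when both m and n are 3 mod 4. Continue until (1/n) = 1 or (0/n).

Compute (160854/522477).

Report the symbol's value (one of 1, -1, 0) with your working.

factor out 2^1: 160854 = 2^1·80427; with 522477 mod 8 = 5, (2/522477) = -1; sign now -1; continue with (80427/522477)
flip (80427/522477) -> (522477/80427): both odd, 80427 mod 4 = 3, 522477 mod 4 = 1, so the flip contributes +1; sign now -1
(522477/80427): 522477 mod 80427 = 39915, so (522477/80427) = (39915/80427)
flip (39915/80427) -> (80427/39915): both odd, 39915 mod 4 = 3, 80427 mod 4 = 3, so the flip contributes -1; sign now +1
(80427/39915): 80427 mod 39915 = 597, so (80427/39915) = (597/39915)
flip (597/39915) -> (39915/597): both odd, 597 mod 4 = 1, 39915 mod 4 = 3, so the flip contributes +1; sign now +1
(39915/597): 39915 mod 597 = 513, so (39915/597) = (513/597)
flip (513/597) -> (597/513): both odd, 513 mod 4 = 1, 597 mod 4 = 1, so the flip contributes +1; sign now +1
(597/513): 597 mod 513 = 84, so (597/513) = (84/513)
factor out 2^2: 84 = 2^2·21; with 513 mod 8 = 1, (2/513) = +1; sign now +1; continue with (21/513)
flip (21/513) -> (513/21): both odd, 21 mod 4 = 1, 513 mod 4 = 1, so the flip contributes +1; sign now +1
(513/21): 513 mod 21 = 9, so (513/21) = (9/21)
flip (9/21) -> (21/9): both odd, 9 mod 4 = 1, 21 mod 4 = 1, so the flip contributes +1; sign now +1
(21/9): 21 mod 9 = 3, so (21/9) = (3/9)
flip (3/9) -> (9/3): both odd, 3 mod 4 = 3, 9 mod 4 = 1, so the flip contributes +1; sign now +1
(9/3): 9 mod 3 = 0, so (9/3) = (0/3)
reached (0/3); gcd(a, n) > 1, so (0/3) = 0 and the symbol is 0

0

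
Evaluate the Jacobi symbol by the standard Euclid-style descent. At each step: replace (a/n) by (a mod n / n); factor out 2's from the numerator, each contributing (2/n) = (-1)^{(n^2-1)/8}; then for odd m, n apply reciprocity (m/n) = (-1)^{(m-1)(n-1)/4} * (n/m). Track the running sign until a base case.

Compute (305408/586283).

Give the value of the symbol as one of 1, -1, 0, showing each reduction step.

-1

305408 = 2^8·1193; (2/586283) = -1 since 586283 mod 8 = 3, so (305408/586283) = (-1)^8·(1193/586283); sign now +1
reciprocity: (1193/586283) = +1·(586283/1193) since 1193 mod 4 = 1, 586283 mod 4 = 3; sign now +1
(586283/1193) = (520/1193)   [reduce mod 1193]
520 = 2^3·65; (2/1193) = +1 since 1193 mod 8 = 1, so (520/1193) = (+1)^3·(65/1193); sign now +1
reciprocity: (65/1193) = +1·(1193/65) since 65 mod 4 = 1, 1193 mod 4 = 1; sign now +1
(1193/65) = (23/65)   [reduce mod 65]
reciprocity: (23/65) = +1·(65/23) since 23 mod 4 = 3, 65 mod 4 = 1; sign now +1
(65/23) = (19/23)   [reduce mod 23]
reciprocity: (19/23) = -1·(23/19) since 19 mod 4 = 3, 23 mod 4 = 3; sign now -1
(23/19) = (4/19)   [reduce mod 19]
4 = 2^2·1; (2/19) = -1 since 19 mod 8 = 3, so (4/19) = (-1)^2·(1/19); sign now -1
(1/19) = 1; final value = sign = -1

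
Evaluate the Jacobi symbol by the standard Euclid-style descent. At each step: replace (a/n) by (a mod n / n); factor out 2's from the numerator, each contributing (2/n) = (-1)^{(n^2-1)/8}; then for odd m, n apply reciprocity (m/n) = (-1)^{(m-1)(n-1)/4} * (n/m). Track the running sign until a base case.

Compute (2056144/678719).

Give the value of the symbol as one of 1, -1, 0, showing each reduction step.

-1

(2056144/678719) = (19987/678719)   [reduce mod 678719]
reciprocity: (19987/678719) = -1·(678719/19987) since 19987 mod 4 = 3, 678719 mod 4 = 3; sign now -1
(678719/19987) = (19148/19987)   [reduce mod 19987]
19148 = 2^2·4787; (2/19987) = -1 since 19987 mod 8 = 3, so (19148/19987) = (-1)^2·(4787/19987); sign now -1
reciprocity: (4787/19987) = -1·(19987/4787) since 4787 mod 4 = 3, 19987 mod 4 = 3; sign now +1
(19987/4787) = (839/4787)   [reduce mod 4787]
reciprocity: (839/4787) = -1·(4787/839) since 839 mod 4 = 3, 4787 mod 4 = 3; sign now -1
(4787/839) = (592/839)   [reduce mod 839]
592 = 2^4·37; (2/839) = +1 since 839 mod 8 = 7, so (592/839) = (+1)^4·(37/839); sign now -1
reciprocity: (37/839) = +1·(839/37) since 37 mod 4 = 1, 839 mod 4 = 3; sign now -1
(839/37) = (25/37)   [reduce mod 37]
reciprocity: (25/37) = +1·(37/25) since 25 mod 4 = 1, 37 mod 4 = 1; sign now -1
(37/25) = (12/25)   [reduce mod 25]
12 = 2^2·3; (2/25) = +1 since 25 mod 8 = 1, so (12/25) = (+1)^2·(3/25); sign now -1
reciprocity: (3/25) = +1·(25/3) since 3 mod 4 = 3, 25 mod 4 = 1; sign now -1
(25/3) = (1/3)   [reduce mod 3]
(1/3) = 1; final value = sign = -1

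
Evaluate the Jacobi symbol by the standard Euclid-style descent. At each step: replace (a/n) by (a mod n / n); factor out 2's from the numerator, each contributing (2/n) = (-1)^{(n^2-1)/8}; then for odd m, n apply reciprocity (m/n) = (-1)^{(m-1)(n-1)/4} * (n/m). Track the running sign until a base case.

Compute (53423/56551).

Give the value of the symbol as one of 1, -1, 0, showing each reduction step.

reciprocity: (53423/56551) = -1·(56551/53423) since 53423 mod 4 = 3, 56551 mod 4 = 3; sign now -1
(56551/53423) = (3128/53423)   [reduce mod 53423]
3128 = 2^3·391; (2/53423) = +1 since 53423 mod 8 = 7, so (3128/53423) = (+1)^3·(391/53423); sign now -1
reciprocity: (391/53423) = -1·(53423/391) since 391 mod 4 = 3, 53423 mod 4 = 3; sign now +1
(53423/391) = (247/391)   [reduce mod 391]
reciprocity: (247/391) = -1·(391/247) since 247 mod 4 = 3, 391 mod 4 = 3; sign now -1
(391/247) = (144/247)   [reduce mod 247]
144 = 2^4·9; (2/247) = +1 since 247 mod 8 = 7, so (144/247) = (+1)^4·(9/247); sign now -1
reciprocity: (9/247) = +1·(247/9) since 9 mod 4 = 1, 247 mod 4 = 3; sign now -1
(247/9) = (4/9)   [reduce mod 9]
4 = 2^2·1; (2/9) = +1 since 9 mod 8 = 1, so (4/9) = (+1)^2·(1/9); sign now -1
(1/9) = 1; final value = sign = -1

-1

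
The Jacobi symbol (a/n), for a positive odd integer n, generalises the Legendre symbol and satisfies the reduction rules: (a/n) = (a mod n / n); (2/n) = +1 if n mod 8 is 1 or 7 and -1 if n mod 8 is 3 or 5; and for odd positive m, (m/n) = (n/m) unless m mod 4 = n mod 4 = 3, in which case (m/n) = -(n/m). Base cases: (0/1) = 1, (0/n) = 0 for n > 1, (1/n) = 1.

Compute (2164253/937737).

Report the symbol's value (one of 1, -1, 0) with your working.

(2164253/937737) = (288779/937737)   [reduce mod 937737]
reciprocity: (288779/937737) = +1·(937737/288779) since 288779 mod 4 = 3, 937737 mod 4 = 1; sign now +1
(937737/288779) = (71400/288779)   [reduce mod 288779]
71400 = 2^3·8925; (2/288779) = -1 since 288779 mod 8 = 3, so (71400/288779) = (-1)^3·(8925/288779); sign now -1
reciprocity: (8925/288779) = +1·(288779/8925) since 8925 mod 4 = 1, 288779 mod 4 = 3; sign now -1
(288779/8925) = (3179/8925)   [reduce mod 8925]
reciprocity: (3179/8925) = +1·(8925/3179) since 3179 mod 4 = 3, 8925 mod 4 = 1; sign now -1
(8925/3179) = (2567/3179)   [reduce mod 3179]
reciprocity: (2567/3179) = -1·(3179/2567) since 2567 mod 4 = 3, 3179 mod 4 = 3; sign now +1
(3179/2567) = (612/2567)   [reduce mod 2567]
612 = 2^2·153; (2/2567) = +1 since 2567 mod 8 = 7, so (612/2567) = (+1)^2·(153/2567); sign now +1
reciprocity: (153/2567) = +1·(2567/153) since 153 mod 4 = 1, 2567 mod 4 = 3; sign now +1
(2567/153) = (119/153)   [reduce mod 153]
reciprocity: (119/153) = +1·(153/119) since 119 mod 4 = 3, 153 mod 4 = 1; sign now +1
(153/119) = (34/119)   [reduce mod 119]
34 = 2^1·17; (2/119) = +1 since 119 mod 8 = 7, so (34/119) = (+1)^1·(17/119); sign now +1
reciprocity: (17/119) = +1·(119/17) since 17 mod 4 = 1, 119 mod 4 = 3; sign now +1
(119/17) = (0/17)   [reduce mod 17]
(0/17) = 0   [gcd(a, n) > 1]; final value = 0

0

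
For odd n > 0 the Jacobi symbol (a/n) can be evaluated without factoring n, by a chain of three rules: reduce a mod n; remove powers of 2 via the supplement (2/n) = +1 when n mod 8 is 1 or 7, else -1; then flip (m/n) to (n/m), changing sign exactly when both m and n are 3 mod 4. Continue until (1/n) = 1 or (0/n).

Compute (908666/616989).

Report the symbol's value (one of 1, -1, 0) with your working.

(908666/616989): 908666 mod 616989 = 291677, so (908666/616989) = (291677/616989)
flip (291677/616989) -> (616989/291677): both odd, 291677 mod 4 = 1, 616989 mod 4 = 1, so the flip contributes +1; sign now +1
(616989/291677): 616989 mod 291677 = 33635, so (616989/291677) = (33635/291677)
flip (33635/291677) -> (291677/33635): both odd, 33635 mod 4 = 3, 291677 mod 4 = 1, so the flip contributes +1; sign now +1
(291677/33635): 291677 mod 33635 = 22597, so (291677/33635) = (22597/33635)
flip (22597/33635) -> (33635/22597): both odd, 22597 mod 4 = 1, 33635 mod 4 = 3, so the flip contributes +1; sign now +1
(33635/22597): 33635 mod 22597 = 11038, so (33635/22597) = (11038/22597)
factor out 2^1: 11038 = 2^1·5519; with 22597 mod 8 = 5, (2/22597) = -1; sign now -1; continue with (5519/22597)
flip (5519/22597) -> (22597/5519): both odd, 5519 mod 4 = 3, 22597 mod 4 = 1, so the flip contributes +1; sign now -1
(22597/5519): 22597 mod 5519 = 521, so (22597/5519) = (521/5519)
flip (521/5519) -> (5519/521): both odd, 521 mod 4 = 1, 5519 mod 4 = 3, so the flip contributes +1; sign now -1
(5519/521): 5519 mod 521 = 309, so (5519/521) = (309/521)
flip (309/521) -> (521/309): both odd, 309 mod 4 = 1, 521 mod 4 = 1, so the flip contributes +1; sign now -1
(521/309): 521 mod 309 = 212, so (521/309) = (212/309)
factor out 2^2: 212 = 2^2·53; with 309 mod 8 = 5, (2/309) = -1; sign now -1; continue with (53/309)
flip (53/309) -> (309/53): both odd, 53 mod 4 = 1, 309 mod 4 = 1, so the flip contributes +1; sign now -1
(309/53): 309 mod 53 = 44, so (309/53) = (44/53)
factor out 2^2: 44 = 2^2·11; with 53 mod 8 = 5, (2/53) = -1; sign now -1; continue with (11/53)
flip (11/53) -> (53/11): both odd, 11 mod 4 = 3, 53 mod 4 = 1, so the flip contributes +1; sign now -1
(53/11): 53 mod 11 = 9, so (53/11) = (9/11)
flip (9/11) -> (11/9): both odd, 9 mod 4 = 1, 11 mod 4 = 3, so the flip contributes +1; sign now -1
(11/9): 11 mod 9 = 2, so (11/9) = (2/9)
factor out 2^1: 2 = 2^1·1; with 9 mod 8 = 1, (2/9) = +1; sign now -1; continue with (1/9)
reached (1/9) = 1, so the symbol is -1

-1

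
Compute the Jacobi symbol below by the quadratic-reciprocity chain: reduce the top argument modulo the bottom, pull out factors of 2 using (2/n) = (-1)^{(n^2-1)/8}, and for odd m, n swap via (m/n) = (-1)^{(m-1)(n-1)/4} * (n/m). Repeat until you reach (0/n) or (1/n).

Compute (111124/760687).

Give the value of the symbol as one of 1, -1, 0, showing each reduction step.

111124 = 2^2·27781; (2/760687) = +1 since 760687 mod 8 = 7, so (111124/760687) = (+1)^2·(27781/760687); sign now +1
reciprocity: (27781/760687) = +1·(760687/27781) since 27781 mod 4 = 1, 760687 mod 4 = 3; sign now +1
(760687/27781) = (10600/27781)   [reduce mod 27781]
10600 = 2^3·1325; (2/27781) = -1 since 27781 mod 8 = 5, so (10600/27781) = (-1)^3·(1325/27781); sign now -1
reciprocity: (1325/27781) = +1·(27781/1325) since 1325 mod 4 = 1, 27781 mod 4 = 1; sign now -1
(27781/1325) = (1281/1325)   [reduce mod 1325]
reciprocity: (1281/1325) = +1·(1325/1281) since 1281 mod 4 = 1, 1325 mod 4 = 1; sign now -1
(1325/1281) = (44/1281)   [reduce mod 1281]
44 = 2^2·11; (2/1281) = +1 since 1281 mod 8 = 1, so (44/1281) = (+1)^2·(11/1281); sign now -1
reciprocity: (11/1281) = +1·(1281/11) since 11 mod 4 = 3, 1281 mod 4 = 1; sign now -1
(1281/11) = (5/11)   [reduce mod 11]
reciprocity: (5/11) = +1·(11/5) since 5 mod 4 = 1, 11 mod 4 = 3; sign now -1
(11/5) = (1/5)   [reduce mod 5]
(1/5) = 1; final value = sign = -1

-1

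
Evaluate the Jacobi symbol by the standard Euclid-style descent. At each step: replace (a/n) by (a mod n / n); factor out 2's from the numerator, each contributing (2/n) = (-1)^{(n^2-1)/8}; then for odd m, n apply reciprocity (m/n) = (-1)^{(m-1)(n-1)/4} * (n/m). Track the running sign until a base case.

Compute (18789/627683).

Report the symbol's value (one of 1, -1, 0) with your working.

reciprocity: (18789/627683) = +1·(627683/18789) since 18789 mod 4 = 1, 627683 mod 4 = 3; sign now +1
(627683/18789) = (7646/18789)   [reduce mod 18789]
7646 = 2^1·3823; (2/18789) = -1 since 18789 mod 8 = 5, so (7646/18789) = (-1)^1·(3823/18789); sign now -1
reciprocity: (3823/18789) = +1·(18789/3823) since 3823 mod 4 = 3, 18789 mod 4 = 1; sign now -1
(18789/3823) = (3497/3823)   [reduce mod 3823]
reciprocity: (3497/3823) = +1·(3823/3497) since 3497 mod 4 = 1, 3823 mod 4 = 3; sign now -1
(3823/3497) = (326/3497)   [reduce mod 3497]
326 = 2^1·163; (2/3497) = +1 since 3497 mod 8 = 1, so (326/3497) = (+1)^1·(163/3497); sign now -1
reciprocity: (163/3497) = +1·(3497/163) since 163 mod 4 = 3, 3497 mod 4 = 1; sign now -1
(3497/163) = (74/163)   [reduce mod 163]
74 = 2^1·37; (2/163) = -1 since 163 mod 8 = 3, so (74/163) = (-1)^1·(37/163); sign now +1
reciprocity: (37/163) = +1·(163/37) since 37 mod 4 = 1, 163 mod 4 = 3; sign now +1
(163/37) = (15/37)   [reduce mod 37]
reciprocity: (15/37) = +1·(37/15) since 15 mod 4 = 3, 37 mod 4 = 1; sign now +1
(37/15) = (7/15)   [reduce mod 15]
reciprocity: (7/15) = -1·(15/7) since 7 mod 4 = 3, 15 mod 4 = 3; sign now -1
(15/7) = (1/7)   [reduce mod 7]
(1/7) = 1; final value = sign = -1

-1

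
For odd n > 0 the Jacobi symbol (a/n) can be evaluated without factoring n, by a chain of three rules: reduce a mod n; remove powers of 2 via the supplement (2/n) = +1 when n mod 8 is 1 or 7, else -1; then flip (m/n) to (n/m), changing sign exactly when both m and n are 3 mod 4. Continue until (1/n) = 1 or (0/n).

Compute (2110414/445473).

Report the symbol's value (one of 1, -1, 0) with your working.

(2110414/445473): 2110414 mod 445473 = 328522, so (2110414/445473) = (328522/445473)
factor out 2^1: 328522 = 2^1·164261; with 445473 mod 8 = 1, (2/445473) = +1; sign now +1; continue with (164261/445473)
flip (164261/445473) -> (445473/164261): both odd, 164261 mod 4 = 1, 445473 mod 4 = 1, so the flip contributes +1; sign now +1
(445473/164261): 445473 mod 164261 = 116951, so (445473/164261) = (116951/164261)
flip (116951/164261) -> (164261/116951): both odd, 116951 mod 4 = 3, 164261 mod 4 = 1, so the flip contributes +1; sign now +1
(164261/116951): 164261 mod 116951 = 47310, so (164261/116951) = (47310/116951)
factor out 2^1: 47310 = 2^1·23655; with 116951 mod 8 = 7, (2/116951) = +1; sign now +1; continue with (23655/116951)
flip (23655/116951) -> (116951/23655): both odd, 23655 mod 4 = 3, 116951 mod 4 = 3, so the flip contributes -1; sign now -1
(116951/23655): 116951 mod 23655 = 22331, so (116951/23655) = (22331/23655)
flip (22331/23655) -> (23655/22331): both odd, 22331 mod 4 = 3, 23655 mod 4 = 3, so the flip contributes -1; sign now +1
(23655/22331): 23655 mod 22331 = 1324, so (23655/22331) = (1324/22331)
factor out 2^2: 1324 = 2^2·331; with 22331 mod 8 = 3, (2/22331) = -1; sign now +1; continue with (331/22331)
flip (331/22331) -> (22331/331): both odd, 331 mod 4 = 3, 22331 mod 4 = 3, so the flip contributes -1; sign now -1
(22331/331): 22331 mod 331 = 154, so (22331/331) = (154/331)
factor out 2^1: 154 = 2^1·77; with 331 mod 8 = 3, (2/331) = -1; sign now +1; continue with (77/331)
flip (77/331) -> (331/77): both odd, 77 mod 4 = 1, 331 mod 4 = 3, so the flip contributes +1; sign now +1
(331/77): 331 mod 77 = 23, so (331/77) = (23/77)
flip (23/77) -> (77/23): both odd, 23 mod 4 = 3, 77 mod 4 = 1, so the flip contributes +1; sign now +1
(77/23): 77 mod 23 = 8, so (77/23) = (8/23)
factor out 2^3: 8 = 2^3·1; with 23 mod 8 = 7, (2/23) = +1; sign now +1; continue with (1/23)
reached (1/23) = 1, so the symbol is +1

1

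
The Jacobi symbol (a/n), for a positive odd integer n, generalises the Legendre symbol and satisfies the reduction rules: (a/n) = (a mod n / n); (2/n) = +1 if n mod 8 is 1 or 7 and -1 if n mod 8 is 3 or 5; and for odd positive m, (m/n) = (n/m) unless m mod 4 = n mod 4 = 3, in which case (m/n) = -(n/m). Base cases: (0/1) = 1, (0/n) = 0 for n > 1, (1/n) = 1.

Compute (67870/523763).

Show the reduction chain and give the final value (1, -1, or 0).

factor out 2^1: 67870 = 2^1·33935; with 523763 mod 8 = 3, (2/523763) = -1; sign now -1; continue with (33935/523763)
flip (33935/523763) -> (523763/33935): both odd, 33935 mod 4 = 3, 523763 mod 4 = 3, so the flip contributes -1; sign now +1
(523763/33935): 523763 mod 33935 = 14738, so (523763/33935) = (14738/33935)
factor out 2^1: 14738 = 2^1·7369; with 33935 mod 8 = 7, (2/33935) = +1; sign now +1; continue with (7369/33935)
flip (7369/33935) -> (33935/7369): both odd, 7369 mod 4 = 1, 33935 mod 4 = 3, so the flip contributes +1; sign now +1
(33935/7369): 33935 mod 7369 = 4459, so (33935/7369) = (4459/7369)
flip (4459/7369) -> (7369/4459): both odd, 4459 mod 4 = 3, 7369 mod 4 = 1, so the flip contributes +1; sign now +1
(7369/4459): 7369 mod 4459 = 2910, so (7369/4459) = (2910/4459)
factor out 2^1: 2910 = 2^1·1455; with 4459 mod 8 = 3, (2/4459) = -1; sign now -1; continue with (1455/4459)
flip (1455/4459) -> (4459/1455): both odd, 1455 mod 4 = 3, 4459 mod 4 = 3, so the flip contributes -1; sign now +1
(4459/1455): 4459 mod 1455 = 94, so (4459/1455) = (94/1455)
factor out 2^1: 94 = 2^1·47; with 1455 mod 8 = 7, (2/1455) = +1; sign now +1; continue with (47/1455)
flip (47/1455) -> (1455/47): both odd, 47 mod 4 = 3, 1455 mod 4 = 3, so the flip contributes -1; sign now -1
(1455/47): 1455 mod 47 = 45, so (1455/47) = (45/47)
flip (45/47) -> (47/45): both odd, 45 mod 4 = 1, 47 mod 4 = 3, so the flip contributes +1; sign now -1
(47/45): 47 mod 45 = 2, so (47/45) = (2/45)
factor out 2^1: 2 = 2^1·1; with 45 mod 8 = 5, (2/45) = -1; sign now +1; continue with (1/45)
reached (1/45) = 1, so the symbol is +1

1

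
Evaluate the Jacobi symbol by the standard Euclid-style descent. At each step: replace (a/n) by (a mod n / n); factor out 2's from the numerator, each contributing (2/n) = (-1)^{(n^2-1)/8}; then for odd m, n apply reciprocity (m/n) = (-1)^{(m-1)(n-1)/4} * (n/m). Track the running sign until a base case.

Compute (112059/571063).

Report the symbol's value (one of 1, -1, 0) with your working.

-1

flip (112059/571063) -> (571063/112059): both odd, 112059 mod 4 = 3, 571063 mod 4 = 3, so the flip contributes -1; sign now -1
(571063/112059): 571063 mod 112059 = 10768, so (571063/112059) = (10768/112059)
factor out 2^4: 10768 = 2^4·673; with 112059 mod 8 = 3, (2/112059) = -1; sign now -1; continue with (673/112059)
flip (673/112059) -> (112059/673): both odd, 673 mod 4 = 1, 112059 mod 4 = 3, so the flip contributes +1; sign now -1
(112059/673): 112059 mod 673 = 341, so (112059/673) = (341/673)
flip (341/673) -> (673/341): both odd, 341 mod 4 = 1, 673 mod 4 = 1, so the flip contributes +1; sign now -1
(673/341): 673 mod 341 = 332, so (673/341) = (332/341)
factor out 2^2: 332 = 2^2·83; with 341 mod 8 = 5, (2/341) = -1; sign now -1; continue with (83/341)
flip (83/341) -> (341/83): both odd, 83 mod 4 = 3, 341 mod 4 = 1, so the flip contributes +1; sign now -1
(341/83): 341 mod 83 = 9, so (341/83) = (9/83)
flip (9/83) -> (83/9): both odd, 9 mod 4 = 1, 83 mod 4 = 3, so the flip contributes +1; sign now -1
(83/9): 83 mod 9 = 2, so (83/9) = (2/9)
factor out 2^1: 2 = 2^1·1; with 9 mod 8 = 1, (2/9) = +1; sign now -1; continue with (1/9)
reached (1/9) = 1, so the symbol is -1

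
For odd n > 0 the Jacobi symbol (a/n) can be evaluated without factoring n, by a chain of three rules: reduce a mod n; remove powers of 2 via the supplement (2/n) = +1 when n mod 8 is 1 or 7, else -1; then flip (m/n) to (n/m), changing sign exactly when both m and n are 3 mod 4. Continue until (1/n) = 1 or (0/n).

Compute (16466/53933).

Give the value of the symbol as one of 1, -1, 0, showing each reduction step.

-1

factor out 2^1: 16466 = 2^1·8233; with 53933 mod 8 = 5, (2/53933) = -1; sign now -1; continue with (8233/53933)
flip (8233/53933) -> (53933/8233): both odd, 8233 mod 4 = 1, 53933 mod 4 = 1, so the flip contributes +1; sign now -1
(53933/8233): 53933 mod 8233 = 4535, so (53933/8233) = (4535/8233)
flip (4535/8233) -> (8233/4535): both odd, 4535 mod 4 = 3, 8233 mod 4 = 1, so the flip contributes +1; sign now -1
(8233/4535): 8233 mod 4535 = 3698, so (8233/4535) = (3698/4535)
factor out 2^1: 3698 = 2^1·1849; with 4535 mod 8 = 7, (2/4535) = +1; sign now -1; continue with (1849/4535)
flip (1849/4535) -> (4535/1849): both odd, 1849 mod 4 = 1, 4535 mod 4 = 3, so the flip contributes +1; sign now -1
(4535/1849): 4535 mod 1849 = 837, so (4535/1849) = (837/1849)
flip (837/1849) -> (1849/837): both odd, 837 mod 4 = 1, 1849 mod 4 = 1, so the flip contributes +1; sign now -1
(1849/837): 1849 mod 837 = 175, so (1849/837) = (175/837)
flip (175/837) -> (837/175): both odd, 175 mod 4 = 3, 837 mod 4 = 1, so the flip contributes +1; sign now -1
(837/175): 837 mod 175 = 137, so (837/175) = (137/175)
flip (137/175) -> (175/137): both odd, 137 mod 4 = 1, 175 mod 4 = 3, so the flip contributes +1; sign now -1
(175/137): 175 mod 137 = 38, so (175/137) = (38/137)
factor out 2^1: 38 = 2^1·19; with 137 mod 8 = 1, (2/137) = +1; sign now -1; continue with (19/137)
flip (19/137) -> (137/19): both odd, 19 mod 4 = 3, 137 mod 4 = 1, so the flip contributes +1; sign now -1
(137/19): 137 mod 19 = 4, so (137/19) = (4/19)
factor out 2^2: 4 = 2^2·1; with 19 mod 8 = 3, (2/19) = -1; sign now -1; continue with (1/19)
reached (1/19) = 1, so the symbol is -1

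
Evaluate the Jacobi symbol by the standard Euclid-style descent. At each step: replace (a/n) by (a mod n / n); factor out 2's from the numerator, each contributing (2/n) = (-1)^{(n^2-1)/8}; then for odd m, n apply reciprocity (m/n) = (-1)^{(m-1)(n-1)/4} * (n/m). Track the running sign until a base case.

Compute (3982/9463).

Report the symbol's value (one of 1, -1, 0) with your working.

3982 = 2^1·1991; (2/9463) = +1 since 9463 mod 8 = 7, so (3982/9463) = (+1)^1·(1991/9463); sign now +1
reciprocity: (1991/9463) = -1·(9463/1991) since 1991 mod 4 = 3, 9463 mod 4 = 3; sign now -1
(9463/1991) = (1499/1991)   [reduce mod 1991]
reciprocity: (1499/1991) = -1·(1991/1499) since 1499 mod 4 = 3, 1991 mod 4 = 3; sign now +1
(1991/1499) = (492/1499)   [reduce mod 1499]
492 = 2^2·123; (2/1499) = -1 since 1499 mod 8 = 3, so (492/1499) = (-1)^2·(123/1499); sign now +1
reciprocity: (123/1499) = -1·(1499/123) since 123 mod 4 = 3, 1499 mod 4 = 3; sign now -1
(1499/123) = (23/123)   [reduce mod 123]
reciprocity: (23/123) = -1·(123/23) since 23 mod 4 = 3, 123 mod 4 = 3; sign now +1
(123/23) = (8/23)   [reduce mod 23]
8 = 2^3·1; (2/23) = +1 since 23 mod 8 = 7, so (8/23) = (+1)^3·(1/23); sign now +1
(1/23) = 1; final value = sign = +1

1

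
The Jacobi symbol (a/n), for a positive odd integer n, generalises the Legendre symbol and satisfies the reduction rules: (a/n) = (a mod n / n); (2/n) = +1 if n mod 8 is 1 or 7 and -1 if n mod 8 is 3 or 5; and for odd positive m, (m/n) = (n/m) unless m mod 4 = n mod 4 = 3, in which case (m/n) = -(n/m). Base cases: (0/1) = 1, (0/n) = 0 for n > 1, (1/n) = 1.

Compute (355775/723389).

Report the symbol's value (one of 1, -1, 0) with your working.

-1

flip (355775/723389) -> (723389/355775): both odd, 355775 mod 4 = 3, 723389 mod 4 = 1, so the flip contributes +1; sign now +1
(723389/355775): 723389 mod 355775 = 11839, so (723389/355775) = (11839/355775)
flip (11839/355775) -> (355775/11839): both odd, 11839 mod 4 = 3, 355775 mod 4 = 3, so the flip contributes -1; sign now -1
(355775/11839): 355775 mod 11839 = 605, so (355775/11839) = (605/11839)
flip (605/11839) -> (11839/605): both odd, 605 mod 4 = 1, 11839 mod 4 = 3, so the flip contributes +1; sign now -1
(11839/605): 11839 mod 605 = 344, so (11839/605) = (344/605)
factor out 2^3: 344 = 2^3·43; with 605 mod 8 = 5, (2/605) = -1; sign now +1; continue with (43/605)
flip (43/605) -> (605/43): both odd, 43 mod 4 = 3, 605 mod 4 = 1, so the flip contributes +1; sign now +1
(605/43): 605 mod 43 = 3, so (605/43) = (3/43)
flip (3/43) -> (43/3): both odd, 3 mod 4 = 3, 43 mod 4 = 3, so the flip contributes -1; sign now -1
(43/3): 43 mod 3 = 1, so (43/3) = (1/3)
reached (1/3) = 1, so the symbol is -1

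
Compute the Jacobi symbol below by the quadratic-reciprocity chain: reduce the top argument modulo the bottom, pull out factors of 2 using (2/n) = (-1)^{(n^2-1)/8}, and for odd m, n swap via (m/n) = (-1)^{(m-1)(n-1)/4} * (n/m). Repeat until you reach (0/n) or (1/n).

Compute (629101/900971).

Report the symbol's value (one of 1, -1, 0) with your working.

-1

reciprocity: (629101/900971) = +1·(900971/629101) since 629101 mod 4 = 1, 900971 mod 4 = 3; sign now +1
(900971/629101) = (271870/629101)   [reduce mod 629101]
271870 = 2^1·135935; (2/629101) = -1 since 629101 mod 8 = 5, so (271870/629101) = (-1)^1·(135935/629101); sign now -1
reciprocity: (135935/629101) = +1·(629101/135935) since 135935 mod 4 = 3, 629101 mod 4 = 1; sign now -1
(629101/135935) = (85361/135935)   [reduce mod 135935]
reciprocity: (85361/135935) = +1·(135935/85361) since 85361 mod 4 = 1, 135935 mod 4 = 3; sign now -1
(135935/85361) = (50574/85361)   [reduce mod 85361]
50574 = 2^1·25287; (2/85361) = +1 since 85361 mod 8 = 1, so (50574/85361) = (+1)^1·(25287/85361); sign now -1
reciprocity: (25287/85361) = +1·(85361/25287) since 25287 mod 4 = 3, 85361 mod 4 = 1; sign now -1
(85361/25287) = (9500/25287)   [reduce mod 25287]
9500 = 2^2·2375; (2/25287) = +1 since 25287 mod 8 = 7, so (9500/25287) = (+1)^2·(2375/25287); sign now -1
reciprocity: (2375/25287) = -1·(25287/2375) since 2375 mod 4 = 3, 25287 mod 4 = 3; sign now +1
(25287/2375) = (1537/2375)   [reduce mod 2375]
reciprocity: (1537/2375) = +1·(2375/1537) since 1537 mod 4 = 1, 2375 mod 4 = 3; sign now +1
(2375/1537) = (838/1537)   [reduce mod 1537]
838 = 2^1·419; (2/1537) = +1 since 1537 mod 8 = 1, so (838/1537) = (+1)^1·(419/1537); sign now +1
reciprocity: (419/1537) = +1·(1537/419) since 419 mod 4 = 3, 1537 mod 4 = 1; sign now +1
(1537/419) = (280/419)   [reduce mod 419]
280 = 2^3·35; (2/419) = -1 since 419 mod 8 = 3, so (280/419) = (-1)^3·(35/419); sign now -1
reciprocity: (35/419) = -1·(419/35) since 35 mod 4 = 3, 419 mod 4 = 3; sign now +1
(419/35) = (34/35)   [reduce mod 35]
34 = 2^1·17; (2/35) = -1 since 35 mod 8 = 3, so (34/35) = (-1)^1·(17/35); sign now -1
reciprocity: (17/35) = +1·(35/17) since 17 mod 4 = 1, 35 mod 4 = 3; sign now -1
(35/17) = (1/17)   [reduce mod 17]
(1/17) = 1; final value = sign = -1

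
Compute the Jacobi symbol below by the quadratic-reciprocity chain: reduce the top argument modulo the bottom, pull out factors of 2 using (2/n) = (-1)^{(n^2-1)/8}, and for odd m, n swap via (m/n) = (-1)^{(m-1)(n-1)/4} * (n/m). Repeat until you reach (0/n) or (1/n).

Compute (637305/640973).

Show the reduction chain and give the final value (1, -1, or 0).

1

reciprocity: (637305/640973) = +1·(640973/637305) since 637305 mod 4 = 1, 640973 mod 4 = 1; sign now +1
(640973/637305) = (3668/637305)   [reduce mod 637305]
3668 = 2^2·917; (2/637305) = +1 since 637305 mod 8 = 1, so (3668/637305) = (+1)^2·(917/637305); sign now +1
reciprocity: (917/637305) = +1·(637305/917) since 917 mod 4 = 1, 637305 mod 4 = 1; sign now +1
(637305/917) = (907/917)   [reduce mod 917]
reciprocity: (907/917) = +1·(917/907) since 907 mod 4 = 3, 917 mod 4 = 1; sign now +1
(917/907) = (10/907)   [reduce mod 907]
10 = 2^1·5; (2/907) = -1 since 907 mod 8 = 3, so (10/907) = (-1)^1·(5/907); sign now -1
reciprocity: (5/907) = +1·(907/5) since 5 mod 4 = 1, 907 mod 4 = 3; sign now -1
(907/5) = (2/5)   [reduce mod 5]
2 = 2^1·1; (2/5) = -1 since 5 mod 8 = 5, so (2/5) = (-1)^1·(1/5); sign now +1
(1/5) = 1; final value = sign = +1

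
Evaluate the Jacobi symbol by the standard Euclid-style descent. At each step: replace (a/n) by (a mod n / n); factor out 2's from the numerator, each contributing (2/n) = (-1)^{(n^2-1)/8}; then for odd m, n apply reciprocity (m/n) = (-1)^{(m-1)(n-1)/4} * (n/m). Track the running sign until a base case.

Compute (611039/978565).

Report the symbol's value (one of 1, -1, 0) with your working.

1

reciprocity: (611039/978565) = +1·(978565/611039) since 611039 mod 4 = 3, 978565 mod 4 = 1; sign now +1
(978565/611039) = (367526/611039)   [reduce mod 611039]
367526 = 2^1·183763; (2/611039) = +1 since 611039 mod 8 = 7, so (367526/611039) = (+1)^1·(183763/611039); sign now +1
reciprocity: (183763/611039) = -1·(611039/183763) since 183763 mod 4 = 3, 611039 mod 4 = 3; sign now -1
(611039/183763) = (59750/183763)   [reduce mod 183763]
59750 = 2^1·29875; (2/183763) = -1 since 183763 mod 8 = 3, so (59750/183763) = (-1)^1·(29875/183763); sign now +1
reciprocity: (29875/183763) = -1·(183763/29875) since 29875 mod 4 = 3, 183763 mod 4 = 3; sign now -1
(183763/29875) = (4513/29875)   [reduce mod 29875]
reciprocity: (4513/29875) = +1·(29875/4513) since 4513 mod 4 = 1, 29875 mod 4 = 3; sign now -1
(29875/4513) = (2797/4513)   [reduce mod 4513]
reciprocity: (2797/4513) = +1·(4513/2797) since 2797 mod 4 = 1, 4513 mod 4 = 1; sign now -1
(4513/2797) = (1716/2797)   [reduce mod 2797]
1716 = 2^2·429; (2/2797) = -1 since 2797 mod 8 = 5, so (1716/2797) = (-1)^2·(429/2797); sign now -1
reciprocity: (429/2797) = +1·(2797/429) since 429 mod 4 = 1, 2797 mod 4 = 1; sign now -1
(2797/429) = (223/429)   [reduce mod 429]
reciprocity: (223/429) = +1·(429/223) since 223 mod 4 = 3, 429 mod 4 = 1; sign now -1
(429/223) = (206/223)   [reduce mod 223]
206 = 2^1·103; (2/223) = +1 since 223 mod 8 = 7, so (206/223) = (+1)^1·(103/223); sign now -1
reciprocity: (103/223) = -1·(223/103) since 103 mod 4 = 3, 223 mod 4 = 3; sign now +1
(223/103) = (17/103)   [reduce mod 103]
reciprocity: (17/103) = +1·(103/17) since 17 mod 4 = 1, 103 mod 4 = 3; sign now +1
(103/17) = (1/17)   [reduce mod 17]
(1/17) = 1; final value = sign = +1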